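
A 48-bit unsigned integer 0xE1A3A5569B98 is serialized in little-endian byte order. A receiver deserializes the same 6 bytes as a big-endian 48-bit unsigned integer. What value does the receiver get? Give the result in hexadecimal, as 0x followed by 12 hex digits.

0x989B56A5A3E1

Stored little-endian, the bytes at ascending addresses are 98 9B 56 A5 A3 E1.
Read back as big-endian, the last byte is least significant, giving 0x989B56A5A3E1.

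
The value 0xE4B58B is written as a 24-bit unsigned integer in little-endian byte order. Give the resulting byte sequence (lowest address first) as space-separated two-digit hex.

Split into bytes (most-significant first): E4 B5 8B.
Little-endian: lowest address holds the least-significant byte.
So at ascending addresses the bytes are 8B B5 E4.

8B B5 E4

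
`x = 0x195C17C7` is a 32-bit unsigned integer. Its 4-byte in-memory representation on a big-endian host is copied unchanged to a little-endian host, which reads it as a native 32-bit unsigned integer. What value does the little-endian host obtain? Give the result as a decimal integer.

Stored big-endian, the bytes at ascending addresses are 19 5C 17 C7.
Read back as little-endian, the first byte is least significant, giving 0xC7175C19.
0xC7175C19 = 3340196889.

3340196889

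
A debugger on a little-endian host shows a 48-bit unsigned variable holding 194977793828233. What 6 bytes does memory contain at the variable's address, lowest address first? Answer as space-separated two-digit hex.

194977793828233 in hexadecimal, padded to 48 bits, is 0xB154CE23E589.
Split into bytes (most-significant first): B1 54 CE 23 E5 89.
Little-endian stores the least-significant byte at the lowest address.
So at ascending addresses the bytes are 89 E5 23 CE 54 B1.

89 E5 23 CE 54 B1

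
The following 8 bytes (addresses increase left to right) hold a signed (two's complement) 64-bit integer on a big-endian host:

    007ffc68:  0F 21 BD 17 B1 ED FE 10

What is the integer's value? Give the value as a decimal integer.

1090360494267432464

In big-endian order the high byte comes first in memory.
The bytes are already most-significant first: 0x0F21BD17B1EDFE10.
0x0F21BD17B1EDFE10 = 1090360494267432464.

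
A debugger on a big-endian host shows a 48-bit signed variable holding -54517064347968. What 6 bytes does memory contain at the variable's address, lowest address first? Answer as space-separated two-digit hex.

CE 6A C1 BE CE C0

Two's complement of -54517064347968 in 48 bits: 54517064347968 = 0x31953E413140; invert → 0xCE6AC1BECEBF; add 1 → 0xCE6AC1BECEC0.
Split into bytes (most-significant first): CE 6A C1 BE CE C0.
Big-endian: lowest address holds the most-significant byte.
So the memory order matches the most-significant-first order: CE 6A C1 BE CE C0.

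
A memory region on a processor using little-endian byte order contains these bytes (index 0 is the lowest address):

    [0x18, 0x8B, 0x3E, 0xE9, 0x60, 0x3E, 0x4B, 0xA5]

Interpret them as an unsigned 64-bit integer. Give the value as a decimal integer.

11910682225462381336

Little-endian: lowest address holds the least-significant byte.
Reassemble most-significant byte first: A5 4B 3E 60 E9 3E 8B 18 → 0xA54B3E60E93E8B18.
0xA54B3E60E93E8B18 = 11910682225462381336.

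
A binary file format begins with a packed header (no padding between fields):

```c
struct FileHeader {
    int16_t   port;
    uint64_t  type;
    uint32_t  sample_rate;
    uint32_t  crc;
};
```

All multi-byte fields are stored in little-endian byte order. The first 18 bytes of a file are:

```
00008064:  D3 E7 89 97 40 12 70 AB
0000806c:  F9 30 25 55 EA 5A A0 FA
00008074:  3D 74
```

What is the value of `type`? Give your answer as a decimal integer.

3529040280852404105

`type` follows `port` (2 bytes), so it starts at byte offset 2 and occupies 8 bytes.
Bytes at offsets 2..9: 89 97 40 12 70 AB F9 30.
Little-endian: lowest address holds the least-significant byte.
Reassemble most-significant byte first: 30 F9 AB 70 12 40 97 89 → 0x30F9AB7012409789.
0x30F9AB7012409789 = 3529040280852404105.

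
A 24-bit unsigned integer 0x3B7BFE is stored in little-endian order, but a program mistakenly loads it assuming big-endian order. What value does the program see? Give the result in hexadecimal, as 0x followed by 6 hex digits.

Stored little-endian, the bytes at ascending addresses are FE 7B 3B.
Read back as big-endian, the last byte is least significant, giving 0xFE7B3B.

0xFE7B3B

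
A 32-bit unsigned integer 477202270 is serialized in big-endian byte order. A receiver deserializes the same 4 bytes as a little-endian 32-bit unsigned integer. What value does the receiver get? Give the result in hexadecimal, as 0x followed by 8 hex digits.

0x5E87711C

477202270 in 32-bit hexadecimal is 0x1C71875E.
Stored big-endian, the bytes at ascending addresses are 1C 71 87 5E.
Read back as little-endian, the first byte is least significant, giving 0x5E87711C.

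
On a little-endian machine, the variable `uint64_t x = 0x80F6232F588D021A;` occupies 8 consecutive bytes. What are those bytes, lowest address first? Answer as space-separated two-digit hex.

Split into bytes (most-significant first): 80 F6 23 2F 58 8D 02 1A.
In little-endian order the low byte comes first in memory.
So at ascending addresses the bytes are 1A 02 8D 58 2F 23 F6 80.

1A 02 8D 58 2F 23 F6 80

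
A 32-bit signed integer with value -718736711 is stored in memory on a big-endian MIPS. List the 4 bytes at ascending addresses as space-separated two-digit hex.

D5 28 F2 B9

Two's complement of -718736711 in 32 bits: 718736711 = 0x2AD70D47; invert → 0xD528F2B8; add 1 → 0xD528F2B9.
Split into bytes (most-significant first): D5 28 F2 B9.
Big-endian: lowest address holds the most-significant byte.
So the memory order matches the most-significant-first order: D5 28 F2 B9.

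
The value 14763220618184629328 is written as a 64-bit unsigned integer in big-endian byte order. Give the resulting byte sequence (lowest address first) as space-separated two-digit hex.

14763220618184629328 in hexadecimal, padded to 64 bits, is 0xCCE17EEEEF9E1C50.
Split into bytes (most-significant first): CC E1 7E EE EF 9E 1C 50.
In big-endian order the high byte comes first in memory.
So the memory order matches the most-significant-first order: CC E1 7E EE EF 9E 1C 50.

CC E1 7E EE EF 9E 1C 50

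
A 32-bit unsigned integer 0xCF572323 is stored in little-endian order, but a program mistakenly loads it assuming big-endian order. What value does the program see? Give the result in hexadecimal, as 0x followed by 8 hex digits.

0x232357CF

Stored little-endian, the bytes at ascending addresses are 23 23 57 CF.
Read back as big-endian, the last byte is least significant, giving 0x232357CF.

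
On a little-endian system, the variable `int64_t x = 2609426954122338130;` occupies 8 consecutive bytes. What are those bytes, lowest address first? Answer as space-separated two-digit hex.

2609426954122338130 in hexadecimal, padded to 64 bits, is 0x24368BFD4BCA9F52.
Split into bytes (most-significant first): 24 36 8B FD 4B CA 9F 52.
In little-endian order the low byte comes first in memory.
So at ascending addresses the bytes are 52 9F CA 4B FD 8B 36 24.

52 9F CA 4B FD 8B 36 24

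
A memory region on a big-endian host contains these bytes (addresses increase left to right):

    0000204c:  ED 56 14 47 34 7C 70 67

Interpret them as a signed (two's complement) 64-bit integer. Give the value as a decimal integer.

Big-endian: lowest address holds the most-significant byte.
The bytes are already most-significant first: 0xED561447347C7067.
Top bit is set, so as a signed 64-bit value this is 0xED561447347C7067 − 2^64 = -1344865142667710361.

-1344865142667710361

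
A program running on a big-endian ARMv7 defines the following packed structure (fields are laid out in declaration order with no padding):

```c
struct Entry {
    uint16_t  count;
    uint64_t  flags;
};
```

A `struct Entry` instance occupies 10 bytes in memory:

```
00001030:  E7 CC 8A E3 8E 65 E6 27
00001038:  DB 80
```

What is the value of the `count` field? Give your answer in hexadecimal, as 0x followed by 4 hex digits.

0xE7CC

`count` is the first field, at byte offset 0, occupying 2 bytes.
Bytes at offsets 0..1: E7 CC.
In big-endian order the high byte comes first in memory.
The bytes are already most-significant first: 0xE7CC.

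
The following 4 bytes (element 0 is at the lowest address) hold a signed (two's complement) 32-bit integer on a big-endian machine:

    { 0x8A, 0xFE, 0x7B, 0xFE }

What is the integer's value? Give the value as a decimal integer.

-1963033602

Big-endian stores the most-significant byte at the lowest address.
The bytes are already most-significant first: 0x8AFE7BFE.
Top bit is set, so as a signed 32-bit value this is 0x8AFE7BFE − 2^32 = -1963033602.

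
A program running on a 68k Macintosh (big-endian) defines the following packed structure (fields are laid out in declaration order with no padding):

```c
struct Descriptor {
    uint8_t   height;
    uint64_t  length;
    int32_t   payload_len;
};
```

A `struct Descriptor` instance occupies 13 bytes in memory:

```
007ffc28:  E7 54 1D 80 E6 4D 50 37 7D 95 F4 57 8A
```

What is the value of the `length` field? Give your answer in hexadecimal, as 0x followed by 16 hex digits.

`length` follows `height` (1 byte), so it starts at byte offset 1 and occupies 8 bytes.
Bytes at offsets 1..8: 54 1D 80 E6 4D 50 37 7D.
Big-endian stores the most-significant byte at the lowest address.
The bytes are already most-significant first: 0x541D80E64D50377D.

0x541D80E64D50377D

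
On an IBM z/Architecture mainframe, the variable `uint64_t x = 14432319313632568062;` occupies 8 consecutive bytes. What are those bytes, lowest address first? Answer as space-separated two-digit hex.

14432319313632568062 in hexadecimal, padded to 64 bits, is 0xC849E5F3361422FE.
Split into bytes (most-significant first): C8 49 E5 F3 36 14 22 FE.
In big-endian order the high byte comes first in memory.
So the memory order matches the most-significant-first order: C8 49 E5 F3 36 14 22 FE.

C8 49 E5 F3 36 14 22 FE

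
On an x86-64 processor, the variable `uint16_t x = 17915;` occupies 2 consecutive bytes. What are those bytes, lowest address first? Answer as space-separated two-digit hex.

FB 45

17915 in hexadecimal, padded to 16 bits, is 0x45FB.
Split into bytes (most-significant first): 45 FB.
Little-endian stores the least-significant byte at the lowest address.
So at ascending addresses the bytes are FB 45.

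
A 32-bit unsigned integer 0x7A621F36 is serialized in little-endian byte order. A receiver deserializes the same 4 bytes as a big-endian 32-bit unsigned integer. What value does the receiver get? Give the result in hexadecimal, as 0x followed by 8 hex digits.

Stored little-endian, the bytes at ascending addresses are 36 1F 62 7A.
Read back as big-endian, the last byte is least significant, giving 0x361F627A.

0x361F627A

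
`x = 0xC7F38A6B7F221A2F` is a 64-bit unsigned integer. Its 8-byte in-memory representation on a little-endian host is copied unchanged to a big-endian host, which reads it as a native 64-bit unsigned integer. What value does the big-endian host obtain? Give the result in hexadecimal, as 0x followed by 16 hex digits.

0x2F1A227F6B8AF3C7

Stored little-endian, the bytes at ascending addresses are 2F 1A 22 7F 6B 8A F3 C7.
Read back as big-endian, the last byte is least significant, giving 0x2F1A227F6B8AF3C7.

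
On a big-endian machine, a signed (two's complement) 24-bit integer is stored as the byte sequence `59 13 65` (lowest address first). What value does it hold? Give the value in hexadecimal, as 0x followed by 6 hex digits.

Big-endian: lowest address holds the most-significant byte.
The bytes are already most-significant first: 0x591365.

0x591365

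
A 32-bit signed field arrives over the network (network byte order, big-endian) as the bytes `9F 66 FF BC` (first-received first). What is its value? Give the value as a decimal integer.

-1620639812

Big-endian stores the most-significant byte at the lowest address.
The bytes are already most-significant first: 0x9F66FFBC.
Top bit is set, so as a signed 32-bit value this is 0x9F66FFBC − 2^32 = -1620639812.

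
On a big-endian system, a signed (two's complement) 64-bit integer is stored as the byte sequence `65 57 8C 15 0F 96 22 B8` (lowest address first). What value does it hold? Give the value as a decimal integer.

In big-endian order the high byte comes first in memory.
The bytes are already most-significant first: 0x65578C150F9622B8.
0x65578C150F9622B8 = 7302459342888247992.

7302459342888247992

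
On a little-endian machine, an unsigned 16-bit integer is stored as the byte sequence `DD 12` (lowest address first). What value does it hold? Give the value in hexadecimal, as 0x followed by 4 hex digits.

0x12DD

In little-endian order the low byte comes first in memory.
Reassemble most-significant byte first: 12 DD → 0x12DD.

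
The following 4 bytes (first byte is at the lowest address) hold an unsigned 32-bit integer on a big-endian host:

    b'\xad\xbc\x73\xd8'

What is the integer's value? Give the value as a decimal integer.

2914808792

Big-endian: lowest address holds the most-significant byte.
The bytes are already most-significant first: 0xADBC73D8.
0xADBC73D8 = 2914808792.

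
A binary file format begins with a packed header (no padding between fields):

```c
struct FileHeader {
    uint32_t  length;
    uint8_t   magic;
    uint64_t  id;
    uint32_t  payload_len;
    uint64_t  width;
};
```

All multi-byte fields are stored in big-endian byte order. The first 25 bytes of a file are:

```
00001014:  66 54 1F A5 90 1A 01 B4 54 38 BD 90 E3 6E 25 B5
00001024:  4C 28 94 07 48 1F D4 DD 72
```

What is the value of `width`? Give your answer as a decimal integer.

2923970064423378290

`width` follows `length` (4 B), `magic` (1 B), `id` (8 B), `payload_len` (4 B), so it starts at offset 4 + 1 + 8 + 4 = 17 and occupies 8 bytes.
Bytes at offsets 17..24: 28 94 07 48 1F D4 DD 72.
Big-endian: lowest address holds the most-significant byte.
The bytes are already most-significant first: 0x289407481FD4DD72.
0x289407481FD4DD72 = 2923970064423378290.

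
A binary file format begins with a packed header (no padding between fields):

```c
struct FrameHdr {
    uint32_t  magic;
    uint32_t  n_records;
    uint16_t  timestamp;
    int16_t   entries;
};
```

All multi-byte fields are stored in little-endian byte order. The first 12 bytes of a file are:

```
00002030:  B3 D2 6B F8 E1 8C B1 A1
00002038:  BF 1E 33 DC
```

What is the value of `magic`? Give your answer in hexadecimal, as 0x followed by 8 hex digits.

`magic` is the first field, at byte offset 0, occupying 4 bytes.
Bytes at offsets 0..3: B3 D2 6B F8.
In little-endian order the low byte comes first in memory.
Reassemble most-significant byte first: F8 6B D2 B3 → 0xF86BD2B3.

0xF86BD2B3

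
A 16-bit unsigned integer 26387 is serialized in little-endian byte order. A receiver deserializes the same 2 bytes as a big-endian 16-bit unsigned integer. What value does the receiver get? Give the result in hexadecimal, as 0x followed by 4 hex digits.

0x1367

26387 in 16-bit hexadecimal is 0x6713.
Stored little-endian, the bytes at ascending addresses are 13 67.
Read back as big-endian, the last byte is least significant, giving 0x1367.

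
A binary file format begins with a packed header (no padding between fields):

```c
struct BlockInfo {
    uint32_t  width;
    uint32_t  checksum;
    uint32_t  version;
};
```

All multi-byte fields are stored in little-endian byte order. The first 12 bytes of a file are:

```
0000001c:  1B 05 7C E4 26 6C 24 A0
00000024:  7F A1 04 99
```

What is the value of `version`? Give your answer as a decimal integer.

2567217535

`version` follows `width` (4 B), `checksum` (4 B), so it starts at offset 4 + 4 = 8 and occupies 4 bytes.
Bytes at offsets 8..11: 7F A1 04 99.
Little-endian: lowest address holds the least-significant byte.
Reassemble most-significant byte first: 99 04 A1 7F → 0x9904A17F.
0x9904A17F = 2567217535.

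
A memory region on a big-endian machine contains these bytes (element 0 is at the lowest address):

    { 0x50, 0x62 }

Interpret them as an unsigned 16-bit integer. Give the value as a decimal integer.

20578

In big-endian order the high byte comes first in memory.
The bytes are already most-significant first: 0x5062.
0x5062 = 20578.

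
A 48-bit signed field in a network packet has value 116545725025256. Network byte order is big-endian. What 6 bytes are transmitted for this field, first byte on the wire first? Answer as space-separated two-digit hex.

69 FF 6A 8A 4B E8

116545725025256 in hexadecimal, padded to 48 bits, is 0x69FF6A8A4BE8.
Split into bytes (most-significant first): 69 FF 6A 8A 4B E8.
In big-endian order the high byte comes first in memory.
So the memory order matches the most-significant-first order: 69 FF 6A 8A 4B E8.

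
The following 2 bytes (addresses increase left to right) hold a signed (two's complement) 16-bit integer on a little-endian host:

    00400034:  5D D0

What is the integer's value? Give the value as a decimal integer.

Little-endian: lowest address holds the least-significant byte.
Reassemble most-significant byte first: D0 5D → 0xD05D.
Top bit is set, so as a signed 16-bit value this is 0xD05D − 2^16 = -12195.

-12195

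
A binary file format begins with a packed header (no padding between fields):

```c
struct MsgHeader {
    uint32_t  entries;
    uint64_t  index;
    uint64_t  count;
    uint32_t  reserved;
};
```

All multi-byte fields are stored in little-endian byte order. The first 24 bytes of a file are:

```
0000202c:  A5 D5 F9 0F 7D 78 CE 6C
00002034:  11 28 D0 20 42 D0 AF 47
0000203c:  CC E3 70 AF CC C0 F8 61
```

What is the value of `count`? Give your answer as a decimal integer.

12641854620544520258

`count` follows `entries` (4 B), `index` (8 B), so it starts at offset 4 + 8 = 12 and occupies 8 bytes.
Bytes at offsets 12..19: 42 D0 AF 47 CC E3 70 AF.
Little-endian stores the least-significant byte at the lowest address.
Reassemble most-significant byte first: AF 70 E3 CC 47 AF D0 42 → 0xAF70E3CC47AFD042.
0xAF70E3CC47AFD042 = 12641854620544520258.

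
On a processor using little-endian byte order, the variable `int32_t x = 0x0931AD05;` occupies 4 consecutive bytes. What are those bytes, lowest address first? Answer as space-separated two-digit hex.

05 AD 31 09

Split into bytes (most-significant first): 09 31 AD 05.
In little-endian order the low byte comes first in memory.
So at ascending addresses the bytes are 05 AD 31 09.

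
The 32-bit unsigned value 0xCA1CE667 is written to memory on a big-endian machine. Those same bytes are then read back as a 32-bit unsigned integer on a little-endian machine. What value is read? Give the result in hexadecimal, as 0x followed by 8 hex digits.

Stored big-endian, the bytes at ascending addresses are CA 1C E6 67.
Read back as little-endian, the first byte is least significant, giving 0x67E61CCA.

0x67E61CCA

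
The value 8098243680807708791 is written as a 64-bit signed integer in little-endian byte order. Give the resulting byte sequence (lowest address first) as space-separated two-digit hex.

77 68 18 AB B8 BD 62 70

8098243680807708791 in hexadecimal, padded to 64 bits, is 0x7062BDB8AB186877.
Split into bytes (most-significant first): 70 62 BD B8 AB 18 68 77.
Little-endian: lowest address holds the least-significant byte.
So at ascending addresses the bytes are 77 68 18 AB B8 BD 62 70.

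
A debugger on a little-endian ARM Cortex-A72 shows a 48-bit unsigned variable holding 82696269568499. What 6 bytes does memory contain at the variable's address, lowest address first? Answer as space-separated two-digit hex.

F3 99 C5 39 36 4B

82696269568499 in hexadecimal, padded to 48 bits, is 0x4B3639C599F3.
Split into bytes (most-significant first): 4B 36 39 C5 99 F3.
In little-endian order the low byte comes first in memory.
So at ascending addresses the bytes are F3 99 C5 39 36 4B.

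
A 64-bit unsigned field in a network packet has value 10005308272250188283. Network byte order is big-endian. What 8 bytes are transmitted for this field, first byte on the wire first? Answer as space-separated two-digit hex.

8A D9 FE DC FB BF F1 FB

10005308272250188283 in hexadecimal, padded to 64 bits, is 0x8AD9FEDCFBBFF1FB.
Split into bytes (most-significant first): 8A D9 FE DC FB BF F1 FB.
In big-endian order the high byte comes first in memory.
So the memory order matches the most-significant-first order: 8A D9 FE DC FB BF F1 FB.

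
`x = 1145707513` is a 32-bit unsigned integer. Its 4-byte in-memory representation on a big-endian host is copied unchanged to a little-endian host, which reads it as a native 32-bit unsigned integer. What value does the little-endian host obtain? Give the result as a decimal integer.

4179315268

1145707513 in 32-bit hexadecimal is 0x444A1BF9.
Stored big-endian, the bytes at ascending addresses are 44 4A 1B F9.
Read back as little-endian, the first byte is least significant, giving 0xF91B4A44.
0xF91B4A44 = 4179315268.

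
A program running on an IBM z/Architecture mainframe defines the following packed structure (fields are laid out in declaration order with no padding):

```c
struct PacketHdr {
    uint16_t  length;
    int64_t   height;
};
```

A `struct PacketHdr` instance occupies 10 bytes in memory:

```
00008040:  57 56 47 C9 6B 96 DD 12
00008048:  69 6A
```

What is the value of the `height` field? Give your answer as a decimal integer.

`height` follows `length` (2 bytes), so it starts at byte offset 2 and occupies 8 bytes.
Bytes at offsets 2..9: 47 C9 6B 96 DD 12 69 6A.
Big-endian stores the most-significant byte at the lowest address.
The bytes are already most-significant first: 0x47C96B96DD12696A.
0x47C96B96DD12696A = 5172783942709963114.

5172783942709963114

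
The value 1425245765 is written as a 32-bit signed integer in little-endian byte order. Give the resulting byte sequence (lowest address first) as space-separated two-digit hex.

1425245765 in hexadecimal, padded to 32 bits, is 0x54F38645.
Split into bytes (most-significant first): 54 F3 86 45.
In little-endian order the low byte comes first in memory.
So at ascending addresses the bytes are 45 86 F3 54.

45 86 F3 54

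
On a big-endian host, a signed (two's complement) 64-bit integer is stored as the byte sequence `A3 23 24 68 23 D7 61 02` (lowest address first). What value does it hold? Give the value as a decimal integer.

-6691464591645908734

In big-endian order the high byte comes first in memory.
The bytes are already most-significant first: 0xA323246823D76102.
Top bit is set, so as a signed 64-bit value this is 0xA323246823D76102 − 2^64 = -6691464591645908734.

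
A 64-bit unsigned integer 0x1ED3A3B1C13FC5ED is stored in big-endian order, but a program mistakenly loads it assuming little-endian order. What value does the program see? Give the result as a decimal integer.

17133170458542461726

Stored big-endian, the bytes at ascending addresses are 1E D3 A3 B1 C1 3F C5 ED.
Read back as little-endian, the first byte is least significant, giving 0xEDC53FC1B1A3D31E.
0xEDC53FC1B1A3D31E = 17133170458542461726.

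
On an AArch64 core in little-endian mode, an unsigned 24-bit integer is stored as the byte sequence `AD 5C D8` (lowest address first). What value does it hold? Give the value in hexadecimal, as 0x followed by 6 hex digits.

Little-endian: lowest address holds the least-significant byte.
Reassemble most-significant byte first: D8 5C AD → 0xD85CAD.

0xD85CAD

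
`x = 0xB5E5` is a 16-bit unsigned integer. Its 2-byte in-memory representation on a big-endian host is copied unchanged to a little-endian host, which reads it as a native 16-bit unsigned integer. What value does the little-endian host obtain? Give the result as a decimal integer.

Stored big-endian, the bytes at ascending addresses are B5 E5.
Read back as little-endian, the first byte is least significant, giving 0xE5B5.
0xE5B5 = 58805.

58805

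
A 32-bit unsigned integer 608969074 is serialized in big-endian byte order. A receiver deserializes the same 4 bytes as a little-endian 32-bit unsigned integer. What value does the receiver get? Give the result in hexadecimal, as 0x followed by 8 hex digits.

0x72214C24

608969074 in 32-bit hexadecimal is 0x244C2172.
Stored big-endian, the bytes at ascending addresses are 24 4C 21 72.
Read back as little-endian, the first byte is least significant, giving 0x72214C24.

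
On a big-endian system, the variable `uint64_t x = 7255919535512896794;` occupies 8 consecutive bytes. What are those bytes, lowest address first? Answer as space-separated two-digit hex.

64 B2 34 5F C1 10 45 1A

7255919535512896794 in hexadecimal, padded to 64 bits, is 0x64B2345FC110451A.
Split into bytes (most-significant first): 64 B2 34 5F C1 10 45 1A.
Big-endian: lowest address holds the most-significant byte.
So the memory order matches the most-significant-first order: 64 B2 34 5F C1 10 45 1A.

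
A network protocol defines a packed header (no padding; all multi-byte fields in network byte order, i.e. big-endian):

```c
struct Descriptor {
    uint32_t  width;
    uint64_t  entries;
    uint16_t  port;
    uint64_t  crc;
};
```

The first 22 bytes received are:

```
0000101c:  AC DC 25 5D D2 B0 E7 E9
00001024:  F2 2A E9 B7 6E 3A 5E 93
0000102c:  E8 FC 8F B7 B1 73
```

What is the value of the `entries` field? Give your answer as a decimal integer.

15181889335842236855

`entries` follows `width` (4 bytes), so it starts at byte offset 4 and occupies 8 bytes.
Bytes at offsets 4..11: D2 B0 E7 E9 F2 2A E9 B7.
Big-endian stores the most-significant byte at the lowest address.
The bytes are already most-significant first: 0xD2B0E7E9F22AE9B7.
0xD2B0E7E9F22AE9B7 = 15181889335842236855.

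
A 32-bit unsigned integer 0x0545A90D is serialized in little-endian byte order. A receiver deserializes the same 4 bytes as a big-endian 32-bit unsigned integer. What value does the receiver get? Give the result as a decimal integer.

229197061

Stored little-endian, the bytes at ascending addresses are 0D A9 45 05.
Read back as big-endian, the last byte is least significant, giving 0x0DA94505.
0x0DA94505 = 229197061.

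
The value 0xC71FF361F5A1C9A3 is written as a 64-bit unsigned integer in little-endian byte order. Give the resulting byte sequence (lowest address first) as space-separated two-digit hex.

A3 C9 A1 F5 61 F3 1F C7

Split into bytes (most-significant first): C7 1F F3 61 F5 A1 C9 A3.
Little-endian stores the least-significant byte at the lowest address.
So at ascending addresses the bytes are A3 C9 A1 F5 61 F3 1F C7.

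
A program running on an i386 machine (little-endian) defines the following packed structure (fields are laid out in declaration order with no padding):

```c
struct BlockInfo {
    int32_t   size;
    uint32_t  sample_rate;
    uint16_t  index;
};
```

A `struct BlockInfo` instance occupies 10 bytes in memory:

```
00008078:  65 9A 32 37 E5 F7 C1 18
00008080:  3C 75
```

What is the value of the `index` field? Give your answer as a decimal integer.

30012

`index` follows `size` (4 B), `sample_rate` (4 B), so it starts at offset 4 + 4 = 8 and occupies 2 bytes.
Bytes at offsets 8..9: 3C 75.
Little-endian stores the least-significant byte at the lowest address.
Reassemble most-significant byte first: 75 3C → 0x753C.
0x753C = 30012.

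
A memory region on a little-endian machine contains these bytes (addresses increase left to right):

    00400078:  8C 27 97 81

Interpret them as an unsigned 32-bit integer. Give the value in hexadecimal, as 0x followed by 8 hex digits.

0x8197278C

In little-endian order the low byte comes first in memory.
Reassemble most-significant byte first: 81 97 27 8C → 0x8197278C.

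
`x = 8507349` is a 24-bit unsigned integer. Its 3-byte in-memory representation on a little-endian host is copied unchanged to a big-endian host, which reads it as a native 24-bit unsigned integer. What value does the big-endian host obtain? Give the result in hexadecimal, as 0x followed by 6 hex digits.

0xD5CF81

8507349 in 24-bit hexadecimal is 0x81CFD5.
Stored little-endian, the bytes at ascending addresses are D5 CF 81.
Read back as big-endian, the last byte is least significant, giving 0xD5CF81.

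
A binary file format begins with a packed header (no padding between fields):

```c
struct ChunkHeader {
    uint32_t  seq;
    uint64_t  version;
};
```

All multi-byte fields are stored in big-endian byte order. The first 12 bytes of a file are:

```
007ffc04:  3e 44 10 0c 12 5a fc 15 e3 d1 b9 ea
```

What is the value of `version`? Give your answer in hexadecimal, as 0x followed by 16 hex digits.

`version` follows `seq` (4 bytes), so it starts at byte offset 4 and occupies 8 bytes.
Bytes at offsets 4..11: 12 5A FC 15 E3 D1 B9 EA.
Big-endian: lowest address holds the most-significant byte.
The bytes are already most-significant first: 0x125AFC15E3D1B9EA.

0x125AFC15E3D1B9EA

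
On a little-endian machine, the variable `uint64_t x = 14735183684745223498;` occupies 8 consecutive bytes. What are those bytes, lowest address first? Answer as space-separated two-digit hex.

14735183684745223498 in hexadecimal, padded to 64 bits, is 0xCC7DE37DAD5EDD4A.
Split into bytes (most-significant first): CC 7D E3 7D AD 5E DD 4A.
Little-endian stores the least-significant byte at the lowest address.
So at ascending addresses the bytes are 4A DD 5E AD 7D E3 7D CC.

4A DD 5E AD 7D E3 7D CC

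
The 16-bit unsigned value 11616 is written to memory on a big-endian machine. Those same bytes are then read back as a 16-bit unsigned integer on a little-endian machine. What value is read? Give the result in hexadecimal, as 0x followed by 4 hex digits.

0x602D

11616 in 16-bit hexadecimal is 0x2D60.
Stored big-endian, the bytes at ascending addresses are 2D 60.
Read back as little-endian, the first byte is least significant, giving 0x602D.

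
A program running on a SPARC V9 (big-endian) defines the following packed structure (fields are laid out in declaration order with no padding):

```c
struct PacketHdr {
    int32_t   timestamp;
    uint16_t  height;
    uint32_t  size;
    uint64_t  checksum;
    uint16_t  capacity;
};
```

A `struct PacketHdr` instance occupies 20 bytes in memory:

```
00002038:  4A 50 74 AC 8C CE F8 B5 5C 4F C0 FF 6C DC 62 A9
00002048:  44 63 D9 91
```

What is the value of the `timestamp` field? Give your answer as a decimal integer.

`timestamp` is the first field, at byte offset 0, occupying 4 bytes.
Bytes at offsets 0..3: 4A 50 74 AC.
Big-endian stores the most-significant byte at the lowest address.
The bytes are already most-significant first: 0x4A5074AC.
0x4A5074AC = 1246786732.

1246786732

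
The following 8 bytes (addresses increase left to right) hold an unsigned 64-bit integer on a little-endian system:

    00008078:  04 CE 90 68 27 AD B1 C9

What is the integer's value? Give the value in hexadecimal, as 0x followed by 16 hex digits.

0xC9B1AD276890CE04

In little-endian order the low byte comes first in memory.
Reassemble most-significant byte first: C9 B1 AD 27 68 90 CE 04 → 0xC9B1AD276890CE04.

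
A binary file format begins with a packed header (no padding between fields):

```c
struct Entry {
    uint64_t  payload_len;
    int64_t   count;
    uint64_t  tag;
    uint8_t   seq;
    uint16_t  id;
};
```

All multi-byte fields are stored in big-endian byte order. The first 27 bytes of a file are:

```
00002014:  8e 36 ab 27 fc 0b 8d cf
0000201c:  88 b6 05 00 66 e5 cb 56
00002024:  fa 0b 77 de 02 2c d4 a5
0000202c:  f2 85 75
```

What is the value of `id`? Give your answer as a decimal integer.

`id` follows `payload_len` (8 B), `count` (8 B), `tag` (8 B), `seq` (1 B), so it starts at offset 8 + 8 + 8 + 1 = 25 and occupies 2 bytes.
Bytes at offsets 25..26: 85 75.
Big-endian stores the most-significant byte at the lowest address.
The bytes are already most-significant first: 0x8575.
0x8575 = 34165.

34165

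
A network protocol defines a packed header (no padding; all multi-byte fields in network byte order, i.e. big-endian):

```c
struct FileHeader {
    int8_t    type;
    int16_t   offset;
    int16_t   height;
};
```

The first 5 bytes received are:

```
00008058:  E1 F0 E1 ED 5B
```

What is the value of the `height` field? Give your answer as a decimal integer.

-4773

`height` follows `type` (1 B), `offset` (2 B), so it starts at offset 1 + 2 = 3 and occupies 2 bytes.
Bytes at offsets 3..4: ED 5B.
Big-endian: lowest address holds the most-significant byte.
The bytes are already most-significant first: 0xED5B.
Top bit is set, so as a signed 16-bit value this is 0xED5B − 2^16 = -4773.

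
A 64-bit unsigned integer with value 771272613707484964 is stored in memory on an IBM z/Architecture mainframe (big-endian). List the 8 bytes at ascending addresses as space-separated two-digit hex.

0A B4 1C 5B 15 05 8F 24

771272613707484964 in hexadecimal, padded to 64 bits, is 0x0AB41C5B15058F24.
Split into bytes (most-significant first): 0A B4 1C 5B 15 05 8F 24.
Big-endian stores the most-significant byte at the lowest address.
So the memory order matches the most-significant-first order: 0A B4 1C 5B 15 05 8F 24.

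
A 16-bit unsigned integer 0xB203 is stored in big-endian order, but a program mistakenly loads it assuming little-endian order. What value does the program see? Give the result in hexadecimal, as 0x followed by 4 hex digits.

0x03B2

Stored big-endian, the bytes at ascending addresses are B2 03.
Read back as little-endian, the first byte is least significant, giving 0x03B2.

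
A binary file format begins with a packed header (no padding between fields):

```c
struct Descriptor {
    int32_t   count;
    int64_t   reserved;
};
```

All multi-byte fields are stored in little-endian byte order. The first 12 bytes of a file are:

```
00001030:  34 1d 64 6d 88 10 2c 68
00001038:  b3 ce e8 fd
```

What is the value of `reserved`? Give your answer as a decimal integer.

`reserved` follows `count` (4 bytes), so it starts at byte offset 4 and occupies 8 bytes.
Bytes at offsets 4..11: 88 10 2C 68 B3 CE E8 FD.
Little-endian stores the least-significant byte at the lowest address.
Reassemble most-significant byte first: FD E8 CE B3 68 2C 10 88 → 0xFDE8CEB3682C1088.
Top bit is set, so as a signed 64-bit value this is 0xFDE8CEB3682C1088 − 2^64 = -150643317574725496.

-150643317574725496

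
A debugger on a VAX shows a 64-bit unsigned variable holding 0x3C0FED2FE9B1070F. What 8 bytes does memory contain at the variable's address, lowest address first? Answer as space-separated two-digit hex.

Split into bytes (most-significant first): 3C 0F ED 2F E9 B1 07 0F.
Little-endian stores the least-significant byte at the lowest address.
So at ascending addresses the bytes are 0F 07 B1 E9 2F ED 0F 3C.

0F 07 B1 E9 2F ED 0F 3C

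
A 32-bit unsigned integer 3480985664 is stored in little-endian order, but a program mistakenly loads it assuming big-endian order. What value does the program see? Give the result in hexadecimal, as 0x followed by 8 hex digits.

0x40A07BCF

3480985664 in 32-bit hexadecimal is 0xCF7BA040.
Stored little-endian, the bytes at ascending addresses are 40 A0 7B CF.
Read back as big-endian, the last byte is least significant, giving 0x40A07BCF.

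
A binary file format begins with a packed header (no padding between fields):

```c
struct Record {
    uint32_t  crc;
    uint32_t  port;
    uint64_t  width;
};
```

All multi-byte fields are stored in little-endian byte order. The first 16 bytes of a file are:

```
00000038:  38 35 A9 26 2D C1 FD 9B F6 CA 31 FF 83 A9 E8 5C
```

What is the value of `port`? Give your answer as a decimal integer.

2617098541

`port` follows `crc` (4 bytes), so it starts at byte offset 4 and occupies 4 bytes.
Bytes at offsets 4..7: 2D C1 FD 9B.
Little-endian: lowest address holds the least-significant byte.
Reassemble most-significant byte first: 9B FD C1 2D → 0x9BFDC12D.
0x9BFDC12D = 2617098541.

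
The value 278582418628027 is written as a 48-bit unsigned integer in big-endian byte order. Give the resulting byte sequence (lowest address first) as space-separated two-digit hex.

FD 5E 86 1A 5D BB

278582418628027 in hexadecimal, padded to 48 bits, is 0xFD5E861A5DBB.
Split into bytes (most-significant first): FD 5E 86 1A 5D BB.
Big-endian: lowest address holds the most-significant byte.
So the memory order matches the most-significant-first order: FD 5E 86 1A 5D BB.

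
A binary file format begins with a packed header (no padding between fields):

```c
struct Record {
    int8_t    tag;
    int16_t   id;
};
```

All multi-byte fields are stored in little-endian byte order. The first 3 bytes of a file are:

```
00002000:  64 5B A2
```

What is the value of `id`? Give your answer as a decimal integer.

-23973

`id` follows `tag` (1 byte), so it starts at byte offset 1 and occupies 2 bytes.
Bytes at offsets 1..2: 5B A2.
Little-endian stores the least-significant byte at the lowest address.
Reassemble most-significant byte first: A2 5B → 0xA25B.
Top bit is set, so as a signed 16-bit value this is 0xA25B − 2^16 = -23973.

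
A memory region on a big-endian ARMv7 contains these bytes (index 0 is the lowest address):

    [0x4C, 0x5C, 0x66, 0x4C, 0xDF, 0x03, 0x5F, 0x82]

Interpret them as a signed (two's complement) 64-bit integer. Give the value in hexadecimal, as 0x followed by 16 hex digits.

Big-endian: lowest address holds the most-significant byte.
The bytes are already most-significant first: 0x4C5C664CDF035F82.

0x4C5C664CDF035F82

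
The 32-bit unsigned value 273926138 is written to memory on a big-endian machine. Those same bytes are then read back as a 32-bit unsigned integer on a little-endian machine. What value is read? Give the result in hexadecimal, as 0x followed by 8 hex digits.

273926138 in 32-bit hexadecimal is 0x1053C7FA.
Stored big-endian, the bytes at ascending addresses are 10 53 C7 FA.
Read back as little-endian, the first byte is least significant, giving 0xFAC75310.

0xFAC75310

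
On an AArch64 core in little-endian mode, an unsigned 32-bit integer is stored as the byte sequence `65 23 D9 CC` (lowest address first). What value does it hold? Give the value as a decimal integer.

Little-endian: lowest address holds the least-significant byte.
Reassemble most-significant byte first: CC D9 23 65 → 0xCCD92365.
0xCCD92365 = 3436782437.

3436782437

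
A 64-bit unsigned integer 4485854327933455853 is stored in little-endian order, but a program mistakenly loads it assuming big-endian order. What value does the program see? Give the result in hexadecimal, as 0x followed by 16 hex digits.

4485854327933455853 in 64-bit hexadecimal is 0x3E40F4BE829F4DED.
Stored little-endian, the bytes at ascending addresses are ED 4D 9F 82 BE F4 40 3E.
Read back as big-endian, the last byte is least significant, giving 0xED4D9F82BEF4403E.

0xED4D9F82BEF4403E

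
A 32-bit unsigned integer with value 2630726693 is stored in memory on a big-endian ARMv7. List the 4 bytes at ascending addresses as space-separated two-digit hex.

2630726693 in hexadecimal, padded to 32 bits, is 0x9CCDB425.
Split into bytes (most-significant first): 9C CD B4 25.
Big-endian: lowest address holds the most-significant byte.
So the memory order matches the most-significant-first order: 9C CD B4 25.

9C CD B4 25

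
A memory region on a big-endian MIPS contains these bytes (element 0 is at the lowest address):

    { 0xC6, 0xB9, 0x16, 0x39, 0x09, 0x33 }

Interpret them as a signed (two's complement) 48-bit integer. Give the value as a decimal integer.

Big-endian: lowest address holds the most-significant byte.
The bytes are already most-significant first: 0xC6B916390933.
Top bit is set, so as a signed 48-bit value this is 0xC6B916390933 − 2^48 = -62976732624589.

-62976732624589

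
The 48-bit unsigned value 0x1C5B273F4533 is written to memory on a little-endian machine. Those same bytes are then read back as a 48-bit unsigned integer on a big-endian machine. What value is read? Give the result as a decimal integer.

56372505303836

Stored little-endian, the bytes at ascending addresses are 33 45 3F 27 5B 1C.
Read back as big-endian, the last byte is least significant, giving 0x33453F275B1C.
0x33453F275B1C = 56372505303836.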